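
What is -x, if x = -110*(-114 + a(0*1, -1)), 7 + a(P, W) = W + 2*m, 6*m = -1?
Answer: -40370/3 ≈ -13457.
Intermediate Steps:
m = -⅙ (m = (⅙)*(-1) = -⅙ ≈ -0.16667)
a(P, W) = -22/3 + W (a(P, W) = -7 + (W + 2*(-⅙)) = -7 + (W - ⅓) = -7 + (-⅓ + W) = -22/3 + W)
x = 40370/3 (x = -110*(-114 + (-22/3 - 1)) = -110*(-114 - 25/3) = -110*(-367/3) = 40370/3 ≈ 13457.)
-x = -1*40370/3 = -40370/3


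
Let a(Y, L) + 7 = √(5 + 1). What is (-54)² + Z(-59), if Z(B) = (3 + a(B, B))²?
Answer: 2938 - 8*√6 ≈ 2918.4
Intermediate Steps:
a(Y, L) = -7 + √6 (a(Y, L) = -7 + √(5 + 1) = -7 + √6)
Z(B) = (-4 + √6)² (Z(B) = (3 + (-7 + √6))² = (-4 + √6)²)
(-54)² + Z(-59) = (-54)² + (4 - √6)² = 2916 + (4 - √6)²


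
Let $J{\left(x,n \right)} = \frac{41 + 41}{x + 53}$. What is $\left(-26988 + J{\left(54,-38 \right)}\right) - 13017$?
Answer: $- \frac{4280453}{107} \approx -40004.0$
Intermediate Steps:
$J{\left(x,n \right)} = \frac{82}{53 + x}$
$\left(-26988 + J{\left(54,-38 \right)}\right) - 13017 = \left(-26988 + \frac{82}{53 + 54}\right) - 13017 = \left(-26988 + \frac{82}{107}\right) - 13017 = - \frac{2887634}{107} - 13017 = - \frac{4280453}{107}$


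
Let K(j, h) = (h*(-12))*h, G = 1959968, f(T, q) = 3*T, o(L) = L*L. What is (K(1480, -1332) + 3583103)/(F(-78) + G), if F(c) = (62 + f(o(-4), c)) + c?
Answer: -505931/56000 ≈ -9.0345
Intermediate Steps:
o(L) = L²
K(j, h) = -12*h² (K(j, h) = (-12*h)*h = -12*h²)
F(c) = 110 + c (F(c) = (62 + 3*(-4)²) + c = (62 + 3*16) + c = (62 + 48) + c = 110 + c)
(K(1480, -1332) + 3583103)/(F(-78) + G) = (-12*(-1332)² + 3583103)/((110 - 78) + 1959968) = (-12*1774224 + 3583103)/(32 + 1959968) = (-21290688 + 3583103)/1960000 = -17707585*1/1960000 = -505931/56000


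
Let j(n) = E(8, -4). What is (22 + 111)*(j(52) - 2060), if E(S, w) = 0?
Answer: -273980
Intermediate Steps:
j(n) = 0
(22 + 111)*(j(52) - 2060) = (22 + 111)*(0 - 2060) = 133*(-2060) = -273980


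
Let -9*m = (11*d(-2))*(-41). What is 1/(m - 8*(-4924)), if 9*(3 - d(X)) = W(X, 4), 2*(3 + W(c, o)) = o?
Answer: 81/3203380 ≈ 2.5286e-5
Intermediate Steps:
W(c, o) = -3 + o/2
d(X) = 28/9 (d(X) = 3 - (-3 + (½)*4)/9 = 3 - (-3 + 2)/9 = 3 - ⅑*(-1) = 3 + ⅑ = 28/9)
m = 12628/81 (m = -11*(28/9)*(-41)/9 = -308*(-41)/81 = -⅑*(-12628/9) = 12628/81 ≈ 155.90)
1/(m - 8*(-4924)) = 1/(12628/81 - 8*(-4924)) = 1/(12628/81 + 39392) = 1/(3203380/81) = 81/3203380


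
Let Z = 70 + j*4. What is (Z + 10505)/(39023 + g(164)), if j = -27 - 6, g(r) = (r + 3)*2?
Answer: 3481/13119 ≈ 0.26534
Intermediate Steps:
g(r) = 6 + 2*r (g(r) = (3 + r)*2 = 6 + 2*r)
j = -33
Z = -62 (Z = 70 - 33*4 = 70 - 132 = -62)
(Z + 10505)/(39023 + g(164)) = (-62 + 10505)/(39023 + (6 + 2*164)) = 10443/(39023 + (6 + 328)) = 10443/(39023 + 334) = 10443/39357 = 10443*(1/39357) = 3481/13119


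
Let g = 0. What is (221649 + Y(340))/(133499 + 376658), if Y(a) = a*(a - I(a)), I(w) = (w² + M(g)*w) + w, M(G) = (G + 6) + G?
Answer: -39775951/510157 ≈ -77.968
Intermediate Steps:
M(G) = 6 + 2*G (M(G) = (6 + G) + G = 6 + 2*G)
I(w) = w² + 7*w (I(w) = (w² + (6 + 2*0)*w) + w = (w² + (6 + 0)*w) + w = (w² + 6*w) + w = w² + 7*w)
Y(a) = a*(a - a*(7 + a))
(221649 + Y(340))/(133499 + 376658) = (221649 - 1*340²*(6 + 340))/(133499 + 376658) = (221649 - 1*115600*346)/510157 = (221649 - 39997600)*(1/510157) = -39775951*1/510157 = -39775951/510157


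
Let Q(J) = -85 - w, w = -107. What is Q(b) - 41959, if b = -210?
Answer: -41937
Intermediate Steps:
Q(J) = 22 (Q(J) = -85 - 1*(-107) = -85 + 107 = 22)
Q(b) - 41959 = 22 - 41959 = -41937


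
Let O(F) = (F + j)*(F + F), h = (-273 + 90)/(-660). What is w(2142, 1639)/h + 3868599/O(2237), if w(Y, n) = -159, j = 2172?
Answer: -689774808141/1203277826 ≈ -573.25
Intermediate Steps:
h = 61/220 (h = -183*(-1/660) = 61/220 ≈ 0.27727)
O(F) = 2*F*(2172 + F) (O(F) = (F + 2172)*(F + F) = (2172 + F)*(2*F) = 2*F*(2172 + F))
w(2142, 1639)/h + 3868599/O(2237) = -159/61/220 + 3868599/((2*2237*(2172 + 2237))) = -159*220/61 + 3868599/((2*2237*4409)) = -34980/61 + 3868599/19725866 = -689774808141/1203277826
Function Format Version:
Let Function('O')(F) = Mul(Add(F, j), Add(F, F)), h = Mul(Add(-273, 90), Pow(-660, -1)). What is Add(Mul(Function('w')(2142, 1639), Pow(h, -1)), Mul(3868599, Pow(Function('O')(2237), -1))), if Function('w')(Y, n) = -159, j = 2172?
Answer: Rational(-689774808141, 1203277826) ≈ -573.25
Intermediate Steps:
h = Rational(61, 220) (h = Mul(-183, Rational(-1, 660)) = Rational(61, 220) ≈ 0.27727)
Function('O')(F) = Mul(2, F, Add(2172, F)) (Function('O')(F) = Mul(Add(F, 2172), Add(F, F)) = Mul(Add(2172, F), Mul(2, F)) = Mul(2, F, Add(2172, F)))
Add(Mul(Function('w')(2142, 1639), Pow(h, -1)), Mul(3868599, Pow(Function('O')(2237), -1))) = Add(Mul(-159, Pow(Rational(61, 220), -1)), Mul(3868599, Pow(Mul(2, 2237, Add(2172, 2237)), -1))) = Add(Mul(-159, Rational(220, 61)), Mul(3868599, Pow(Mul(2, 2237, 4409), -1))) = Add(Rational(-34980, 61), Mul(3868599, Pow(19725866, -1))) = Add(Rational(-34980, 61), Mul(3868599, Rational(1, 19725866))) = Add(Rational(-34980, 61), Rational(3868599, 19725866)) = Rational(-689774808141, 1203277826)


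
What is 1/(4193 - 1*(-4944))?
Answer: 1/9137 ≈ 0.00010945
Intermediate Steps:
1/(4193 - 1*(-4944)) = 1/(4193 + 4944) = 1/9137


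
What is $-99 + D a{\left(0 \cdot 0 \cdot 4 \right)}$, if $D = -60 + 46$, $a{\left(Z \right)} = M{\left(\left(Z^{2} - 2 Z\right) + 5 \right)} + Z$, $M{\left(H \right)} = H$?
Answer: $-169$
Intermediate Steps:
$a{\left(Z \right)} = 5 + Z^{2} - Z$ ($a{\left(Z \right)} = \left(\left(Z^{2} - 2 Z\right) + 5\right) + Z = \left(5 + Z^{2} - 2 Z\right) + Z = 5 + Z^{2} - Z$)
$D = -14$
$-99 + D a{\left(0 \cdot 0 \cdot 4 \right)} = -99 - 14 \left(5 + \left(0 \cdot 0 \cdot 4\right)^{2} - 0 \cdot 0 \cdot 4\right) = -99 - 14 \left(5 + \left(0 \cdot 4\right)^{2} - 0 \cdot 4\right) = -99 - 14 \left(5 + 0^{2} - 0\right) = -99 - 14 \left(5 + 0 + 0\right) = -99 - 70 = -169$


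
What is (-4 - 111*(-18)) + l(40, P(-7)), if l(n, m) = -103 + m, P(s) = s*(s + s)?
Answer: 1989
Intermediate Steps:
P(s) = 2*s² (P(s) = s*(2*s) = 2*s²)
(-4 - 111*(-18)) + l(40, P(-7)) = (-4 - 111*(-18)) + (-103 + 2*(-7)²) = (-4 + 1998) + (-103 + 2*49) = 1994 + (-103 + 98) = 1994 - 5 = 1989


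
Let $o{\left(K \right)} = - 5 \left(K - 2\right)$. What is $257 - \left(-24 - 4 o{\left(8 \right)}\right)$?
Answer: $161$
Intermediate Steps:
$o{\left(K \right)} = 10 - 5 K$ ($o{\left(K \right)} = - 5 \left(-2 + K\right) = 10 - 5 K$)
$257 - \left(-24 - 4 o{\left(8 \right)}\right) = 257 - \left(-24 - 4 \left(10 - 40\right)\right) = 257 - \left(-24 - -120\right) = 257 - \left(-24 + 120\right) = 257 - 96 = 161$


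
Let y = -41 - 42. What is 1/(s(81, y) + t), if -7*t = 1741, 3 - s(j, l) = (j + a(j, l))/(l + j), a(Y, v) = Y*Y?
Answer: 7/21527 ≈ 0.00032517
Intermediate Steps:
a(Y, v) = Y**2
y = -83
s(j, l) = 3 - (j + j**2)/(j + l) (s(j, l) = 3 - (j + j**2)/(l + j) = 3 - (j + j**2)/(j + l))
t = -1741/7 (t = -1/7*1741 = -1741/7 ≈ -248.71)
1/(s(81, y) + t) = 1/((-1*81**2 + 2*81 + 3*(-83))/(81 - 83) - 1741/7) = 1/((-1*6561 + 162 - 249)/(-2) - 1741/7) = 1/(-(-6561 + 162 - 249)/2 - 1741/7) = 1/(-1/2*(-6648) - 1741/7) = 1/(3324 - 1741/7) = 1/(21527/7) = 7/21527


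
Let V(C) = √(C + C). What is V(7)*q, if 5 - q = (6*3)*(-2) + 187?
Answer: -146*√14 ≈ -546.28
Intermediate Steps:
V(C) = √2*√C (V(C) = √(2*C) = √2*√C)
q = -146 (q = 5 - ((6*3)*(-2) + 187) = 5 - (18*(-2) + 187) = 5 - (-36 + 187) = 5 - 1*151 = 5 - 151 = -146)
V(7)*q = (√2*√7)*(-146) = √14*(-146) = -146*√14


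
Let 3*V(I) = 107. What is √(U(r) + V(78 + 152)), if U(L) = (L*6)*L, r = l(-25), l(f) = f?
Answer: √34071/3 ≈ 61.528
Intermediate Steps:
V(I) = 107/3 (V(I) = (⅓)*107 = 107/3)
r = -25
U(L) = 6*L² (U(L) = (6*L)*L = 6*L²)
√(U(r) + V(78 + 152)) = √(6*(-25)² + 107/3) = √(6*625 + 107/3) = √(3750 + 107/3) = √(11357/3) = √34071/3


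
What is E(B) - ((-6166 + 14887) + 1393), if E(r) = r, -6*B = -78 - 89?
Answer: -60517/6 ≈ -10086.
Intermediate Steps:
B = 167/6 (B = -(-78 - 89)/6 = -⅙*(-167) = 167/6 ≈ 27.833)
E(B) - ((-6166 + 14887) + 1393) = 167/6 - ((-6166 + 14887) + 1393) = 167/6 - (8721 + 1393) = 167/6 - 1*10114 = 167/6 - 10114 = -60517/6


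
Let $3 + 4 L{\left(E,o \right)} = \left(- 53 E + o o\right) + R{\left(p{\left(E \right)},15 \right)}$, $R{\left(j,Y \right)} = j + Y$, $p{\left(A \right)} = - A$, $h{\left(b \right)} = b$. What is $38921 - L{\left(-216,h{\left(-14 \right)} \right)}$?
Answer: $35953$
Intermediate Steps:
$R{\left(j,Y \right)} = Y + j$
$L{\left(E,o \right)} = 3 - \frac{27 E}{2} + \frac{o^{2}}{4}$ ($L{\left(E,o \right)} = - \frac{3}{4} + \frac{\left(- 53 E + o o\right) - \left(-15 + E\right)}{4} = - \frac{3}{4} + \frac{\left(- 53 E + o^{2}\right) - \left(-15 + E\right)}{4} = - \frac{3}{4} + \frac{\left(o^{2} - 53 E\right) - \left(-15 + E\right)}{4} = - \frac{3}{4} + \frac{15 + o^{2} - 54 E}{4} = - \frac{3}{4} + \left(\frac{15}{4} - \frac{27 E}{2} + \frac{o^{2}}{4}\right) = 3 - \frac{27 E}{2} + \frac{o^{2}}{4}$)
$38921 - L{\left(-216,h{\left(-14 \right)} \right)} = 38921 - \left(3 - -2916 + \frac{\left(-14\right)^{2}}{4}\right) = 38921 - \left(3 + 2916 + \frac{1}{4} \cdot 196\right) = 38921 - \left(3 + 2916 + 49\right) = 38921 - 2968 = 35953$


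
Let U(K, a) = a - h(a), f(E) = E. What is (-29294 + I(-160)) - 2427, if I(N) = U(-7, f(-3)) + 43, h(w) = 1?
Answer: -31682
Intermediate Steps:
U(K, a) = -1 + a (U(K, a) = a - 1*1 = a - 1 = -1 + a)
I(N) = 39 (I(N) = (-1 - 3) + 43 = -4 + 43 = 39)
(-29294 + I(-160)) - 2427 = (-29294 + 39) - 2427 = -29255 - 2427 = -31682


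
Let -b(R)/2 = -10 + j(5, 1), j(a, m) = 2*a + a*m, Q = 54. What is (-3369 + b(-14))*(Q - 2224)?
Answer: 7332430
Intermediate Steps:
b(R) = -10 (b(R) = -2*(-10 + 5*(2 + 1)) = -2*(-10 + 5*3) = -2*(-10 + 15) = -2*5 = -10)
(-3369 + b(-14))*(Q - 2224) = (-3369 - 10)*(54 - 2224) = -3379*(-2170) = 7332430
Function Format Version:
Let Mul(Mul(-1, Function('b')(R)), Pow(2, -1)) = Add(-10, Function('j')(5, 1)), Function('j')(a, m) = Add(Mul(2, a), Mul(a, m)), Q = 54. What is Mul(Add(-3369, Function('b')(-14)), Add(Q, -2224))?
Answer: 7332430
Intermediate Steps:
Function('b')(R) = -10 (Function('b')(R) = Mul(-2, Add(-10, Mul(5, Add(2, 1)))) = Mul(-2, Add(-10, Mul(5, 3))) = Mul(-2, Add(-10, 15)) = Mul(-2, 5) = -10)
Mul(Add(-3369, Function('b')(-14)), Add(Q, -2224)) = Mul(Add(-3369, -10), Add(54, -2224)) = Mul(-3379, -2170) = 7332430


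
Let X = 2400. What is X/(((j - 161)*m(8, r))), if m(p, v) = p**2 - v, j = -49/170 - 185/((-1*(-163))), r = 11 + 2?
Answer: -1304000/4500747 ≈ -0.28973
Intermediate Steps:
r = 13
j = -39437/27710 (j = -49*1/170 - 185/163 = -49/170 - 185*1/163 = -49/170 - 185/163 = -39437/27710 ≈ -1.4232)
X/(((j - 161)*m(8, r))) = 2400/(((-39437/27710 - 161)*(8**2 - 1*13))) = 2400/((-4500747*(64 - 13)/27710)) = 2400/((-4500747/27710*51)) = 2400/(-13502241/1630) = 2400*(-1630/13502241) = -1304000/4500747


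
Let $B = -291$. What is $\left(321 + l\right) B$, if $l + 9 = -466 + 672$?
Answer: $-150738$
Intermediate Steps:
$l = 197$ ($l = -9 + \left(-466 + 672\right) = -9 + 206 = 197$)
$\left(321 + l\right) B = \left(321 + 197\right) \left(-291\right) = 518 \left(-291\right) = -150738$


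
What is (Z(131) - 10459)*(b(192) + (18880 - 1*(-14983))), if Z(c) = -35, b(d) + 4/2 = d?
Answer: -357352182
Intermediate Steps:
b(d) = -2 + d
(Z(131) - 10459)*(b(192) + (18880 - 1*(-14983))) = (-35 - 10459)*((-2 + 192) + (18880 - 1*(-14983))) = -10494*(190 + (18880 + 14983)) = -10494*(190 + 33863) = -10494*34053 = -357352182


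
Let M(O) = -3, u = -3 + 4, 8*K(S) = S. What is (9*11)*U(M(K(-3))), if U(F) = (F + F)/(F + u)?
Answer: 297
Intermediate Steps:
K(S) = S/8
u = 1
U(F) = 2*F/(1 + F) (U(F) = (F + F)/(F + 1) = (2*F)/(1 + F) = 2*F/(1 + F))
(9*11)*U(M(K(-3))) = (9*11)*(2*(-3)/(1 - 3)) = 99*(2*(-3)/(-2)) = 99*(2*(-3)*(-1/2)) = 99*3 = 297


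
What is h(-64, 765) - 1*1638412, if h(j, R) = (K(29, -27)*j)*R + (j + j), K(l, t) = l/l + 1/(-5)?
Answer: -1677708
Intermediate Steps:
K(l, t) = 4/5 (K(l, t) = 1 + 1*(-1/5) = 1 - 1/5 = 4/5)
h(j, R) = 2*j + 4*R*j/5 (h(j, R) = (4*j/5)*R + (j + j) = 4*R*j/5 + 2*j = 2*j + 4*R*j/5)
h(-64, 765) - 1*1638412 = (2/5)*(-64)*(5 + 2*765) - 1*1638412 = (2/5)*(-64)*(5 + 1530) - 1638412 = (2/5)*(-64)*1535 - 1638412 = -39296 - 1638412 = -1677708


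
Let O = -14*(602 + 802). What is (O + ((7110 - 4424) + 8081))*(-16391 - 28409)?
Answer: 398227200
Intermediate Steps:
O = -19656 (O = -14*1404 = -19656)
(O + ((7110 - 4424) + 8081))*(-16391 - 28409) = (-19656 + ((7110 - 4424) + 8081))*(-16391 - 28409) = (-19656 + (2686 + 8081))*(-44800) = (-19656 + 10767)*(-44800) = -8889*(-44800) = 398227200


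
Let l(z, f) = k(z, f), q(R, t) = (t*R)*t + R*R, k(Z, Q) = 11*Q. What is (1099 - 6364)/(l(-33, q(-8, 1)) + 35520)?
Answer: -5265/36136 ≈ -0.14570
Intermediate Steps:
q(R, t) = R² + R*t² (q(R, t) = (R*t)*t + R² = R*t² + R² = R² + R*t²)
l(z, f) = 11*f
(1099 - 6364)/(l(-33, q(-8, 1)) + 35520) = (1099 - 6364)/(11*(-8*(-8 + 1²)) + 35520) = -5265/(11*(-8*(-8 + 1)) + 35520) = -5265/(11*(-8*(-7)) + 35520) = -5265/(11*56 + 35520) = -5265/(616 + 35520) = -5265/36136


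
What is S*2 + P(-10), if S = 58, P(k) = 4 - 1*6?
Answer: 114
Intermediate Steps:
P(k) = -2 (P(k) = 4 - 6 = -2)
S*2 + P(-10) = 58*2 - 2 = 116 - 2 = 114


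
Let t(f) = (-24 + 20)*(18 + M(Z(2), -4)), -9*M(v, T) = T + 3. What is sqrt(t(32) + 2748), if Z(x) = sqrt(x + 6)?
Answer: 4*sqrt(1505)/3 ≈ 51.726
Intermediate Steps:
Z(x) = sqrt(6 + x)
M(v, T) = -1/3 - T/9 (M(v, T) = -(T + 3)/9 = -(3 + T)/9 = -1/3 - T/9)
t(f) = -652/9 (t(f) = (-24 + 20)*(18 + (-1/3 - 1/9*(-4))) = -4*(18 + (-1/3 + 4/9)) = -4*(18 + 1/9) = -4*163/9 = -652/9)
sqrt(t(32) + 2748) = sqrt(-652/9 + 2748) = sqrt(24080/9) = 4*sqrt(1505)/3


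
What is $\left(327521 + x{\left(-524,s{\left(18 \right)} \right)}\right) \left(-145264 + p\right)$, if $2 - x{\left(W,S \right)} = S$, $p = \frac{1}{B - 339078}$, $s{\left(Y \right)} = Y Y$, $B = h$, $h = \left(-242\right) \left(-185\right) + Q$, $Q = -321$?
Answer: $- \frac{14003785766063343}{294629} \approx -4.753 \cdot 10^{10}$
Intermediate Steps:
$h = 44449$ ($h = \left(-242\right) \left(-185\right) - 321 = 44770 - 321 = 44449$)
$B = 44449$
$s{\left(Y \right)} = Y^{2}$
$p = - \frac{1}{294629}$ ($p = \frac{1}{44449 - 339078} = \frac{1}{-294629} = - \frac{1}{294629} \approx -3.3941 \cdot 10^{-6}$)
$x{\left(W,S \right)} = 2 - S$
$\left(327521 + x{\left(-524,s{\left(18 \right)} \right)}\right) \left(-145264 + p\right) = \left(327521 + \left(2 - 18^{2}\right)\right) \left(-145264 - \frac{1}{294629}\right) = \left(327521 + \left(2 - 324\right)\right) \left(- \frac{42798987057}{294629}\right) = \left(327521 - 322\right) \left(- \frac{42798987057}{294629}\right) = 327199 \left(- \frac{42798987057}{294629}\right) = - \frac{14003785766063343}{294629}$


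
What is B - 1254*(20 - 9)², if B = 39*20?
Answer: -150954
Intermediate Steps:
B = 780
B - 1254*(20 - 9)² = 780 - 1254*(20 - 9)² = 780 - 1254*11² = 780 - 1254*121 = 780 - 151734 = -150954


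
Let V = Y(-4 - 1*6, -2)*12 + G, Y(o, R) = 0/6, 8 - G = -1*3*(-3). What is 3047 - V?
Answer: 3048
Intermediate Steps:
G = -1 (G = 8 - (-1*3)*(-3) = 8 - (-3)*(-3) = 8 - 1*9 = 8 - 9 = -1)
Y(o, R) = 0 (Y(o, R) = 0*(1/6) = 0)
V = -1 (V = 0*12 - 1 = 0 - 1 = -1)
3047 - V = 3047 - 1*(-1) = 3047 + 1 = 3048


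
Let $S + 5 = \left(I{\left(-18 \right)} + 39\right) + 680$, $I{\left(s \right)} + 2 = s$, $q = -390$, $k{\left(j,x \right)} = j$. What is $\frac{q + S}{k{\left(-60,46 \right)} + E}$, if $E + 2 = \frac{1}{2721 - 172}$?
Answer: $- \frac{774896}{158037} \approx -4.9033$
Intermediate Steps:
$E = - \frac{5097}{2549}$ ($E = -2 + \frac{1}{2721 - 172} = -2 + \frac{1}{2549} = - \frac{5097}{2549} \approx -1.9996$)
$I{\left(s \right)} = -2 + s$
$S = 694$ ($S = -5 + \left(\left(\left(-2 - 18\right) + 39\right) + 680\right) = -5 + \left(\left(-20 + 39\right) + 680\right) = -5 + \left(19 + 680\right) = -5 + 699 = 694$)
$\frac{q + S}{k{\left(-60,46 \right)} + E} = \frac{-390 + 694}{-60 - \frac{5097}{2549}} = \frac{304}{- \frac{158037}{2549}} = 304 \left(- \frac{2549}{158037}\right) = - \frac{774896}{158037}$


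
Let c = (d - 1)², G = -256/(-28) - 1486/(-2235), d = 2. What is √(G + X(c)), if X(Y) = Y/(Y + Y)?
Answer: √10091932410/31290 ≈ 3.2106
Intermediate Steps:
G = 153442/15645 (G = -256*(-1/28) - 1486*(-1/2235) = 64/7 + 1486/2235 = 153442/15645 ≈ 9.8077)
c = 1 (c = (2 - 1)² = 1² = 1)
X(Y) = ½ (X(Y) = Y/((2*Y)) = (1/(2*Y))*Y = ½)
√(G + X(c)) = √(153442/15645 + ½) = √(322529/31290) = √10091932410/31290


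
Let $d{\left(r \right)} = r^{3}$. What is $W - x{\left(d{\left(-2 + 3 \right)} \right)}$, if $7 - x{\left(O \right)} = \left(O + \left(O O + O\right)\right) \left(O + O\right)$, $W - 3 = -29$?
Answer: $-27$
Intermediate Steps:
$W = -26$ ($W = 3 - 29 = -26$)
$x{\left(O \right)} = 7 - 2 O \left(O^{2} + 2 O\right)$ ($x{\left(O \right)} = 7 - \left(O + \left(O O + O\right)\right) \left(O + O\right) = 7 - \left(O + \left(O^{2} + O\right)\right) 2 O = 7 - \left(O + \left(O + O^{2}\right)\right) 2 O = 7 - \left(O^{2} + 2 O\right) 2 O = 7 - 2 O \left(O^{2} + 2 O\right)$)
$W - x{\left(d{\left(-2 + 3 \right)} \right)} = -26 - \left(7 - 4 \left(\left(-2 + 3\right)^{3}\right)^{2} - 2 \left(\left(-2 + 3\right)^{3}\right)^{3}\right) = -26 - \left(7 - 4 \left(1^{3}\right)^{2} - 2 \left(1^{3}\right)^{3}\right) = -26 - \left(7 - 4 \cdot 1^{2} - 2 \cdot 1^{3}\right) = -26 - \left(7 - 4 - 2\right) = -26 - 1 = -27$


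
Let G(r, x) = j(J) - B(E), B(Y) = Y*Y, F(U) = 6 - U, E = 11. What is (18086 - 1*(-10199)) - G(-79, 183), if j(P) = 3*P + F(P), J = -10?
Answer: 28420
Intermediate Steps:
j(P) = 6 + 2*P (j(P) = 3*P + (6 - P) = 6 + 2*P)
B(Y) = Y²
G(r, x) = -135 (G(r, x) = (6 + 2*(-10)) - 1*11² = (6 - 20) - 1*121 = -14 - 121 = -135)
(18086 - 1*(-10199)) - G(-79, 183) = (18086 - 1*(-10199)) - 1*(-135) = (18086 + 10199) + 135 = 28285 + 135 = 28420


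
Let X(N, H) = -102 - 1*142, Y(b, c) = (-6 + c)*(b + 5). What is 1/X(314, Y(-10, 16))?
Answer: -1/244 ≈ -0.0040984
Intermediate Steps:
Y(b, c) = (-6 + c)*(5 + b)
X(N, H) = -244 (X(N, H) = -102 - 142 = -244)
1/X(314, Y(-10, 16)) = 1/(-244) = -1/244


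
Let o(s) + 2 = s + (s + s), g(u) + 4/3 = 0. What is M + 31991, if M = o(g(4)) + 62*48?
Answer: 34961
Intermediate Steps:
g(u) = -4/3 (g(u) = -4/3 + 0 = -4/3)
o(s) = -2 + 3*s (o(s) = -2 + (s + (s + s)) = -2 + (s + 2*s) = -2 + 3*s)
M = 2970 (M = (-2 + 3*(-4/3)) + 62*48 = (-2 - 4) + 2976 = -6 + 2976 = 2970)
M + 31991 = 2970 + 31991 = 34961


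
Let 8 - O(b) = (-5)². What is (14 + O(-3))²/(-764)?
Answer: -9/764 ≈ -0.011780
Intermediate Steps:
O(b) = -17 (O(b) = 8 - 1*(-5)² = 8 - 1*25 = 8 - 25 = -17)
(14 + O(-3))²/(-764) = (14 - 17)²/(-764) = (-3)²*(-1/764) = 9*(-1/764) = -9/764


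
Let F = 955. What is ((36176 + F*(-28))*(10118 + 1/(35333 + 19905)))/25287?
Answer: 2636881165030/698401653 ≈ 3775.6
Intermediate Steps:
((36176 + F*(-28))*(10118 + 1/(35333 + 19905)))/25287 = ((36176 + 955*(-28))*(10118 + 1/(35333 + 19905)))/25287 = ((36176 - 26740)*(10118 + 1/55238))*(1/25287) = (9436*(10118 + 1/55238))*(1/25287) = (9436*(558898085/55238))*(1/25287) = (2636881165030/27619)*(1/25287) = 2636881165030/698401653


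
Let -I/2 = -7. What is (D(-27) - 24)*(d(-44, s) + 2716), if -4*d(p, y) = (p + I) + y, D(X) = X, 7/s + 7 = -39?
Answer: -25557681/184 ≈ -1.3890e+5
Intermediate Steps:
s = -7/46 (s = 7/(-7 - 39) = 7/(-46) = 7*(-1/46) = -7/46 ≈ -0.15217)
I = 14 (I = -2*(-7) = 14)
d(p, y) = -7/2 - p/4 - y/4 (d(p, y) = -((p + 14) + y)/4 = -((14 + p) + y)/4 = -(14 + p + y)/4 = -7/2 - p/4 - y/4)
(D(-27) - 24)*(d(-44, s) + 2716) = (-27 - 24)*((-7/2 - 1/4*(-44) - 1/4*(-7/46)) + 2716) = -51*((-7/2 + 11 + 7/184) + 2716) = -51*(1387/184 + 2716) = -51*501131/184 = -25557681/184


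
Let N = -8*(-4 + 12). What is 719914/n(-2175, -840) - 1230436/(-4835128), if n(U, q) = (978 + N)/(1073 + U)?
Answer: -479490575118835/552413374 ≈ -8.6799e+5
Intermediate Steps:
N = -64 (N = -8*8 = -64)
n(U, q) = 914/(1073 + U) (n(U, q) = (978 - 64)/(1073 + U) = 914/(1073 + U))
719914/n(-2175, -840) - 1230436/(-4835128) = 719914/((914/(1073 - 2175))) - 1230436/(-4835128) = 719914/((914/(-1102))) - 1230436*(-1/4835128) = 719914/((914*(-1/1102))) + 307609/1208782 = 719914/(-457/551) + 307609/1208782 = 719914*(-551/457) + 307609/1208782 = -396672614/457 + 307609/1208782 = -479490575118835/552413374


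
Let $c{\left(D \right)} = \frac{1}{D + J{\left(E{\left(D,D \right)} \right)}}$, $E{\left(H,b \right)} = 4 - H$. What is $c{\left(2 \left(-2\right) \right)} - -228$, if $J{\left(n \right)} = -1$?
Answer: $\frac{1139}{5} \approx 227.8$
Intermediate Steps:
$c{\left(D \right)} = \frac{1}{-1 + D}$ ($c{\left(D \right)} = \frac{1}{D - 1} = \frac{1}{-1 + D}$)
$c{\left(2 \left(-2\right) \right)} - -228 = \frac{1}{-1 + 2 \left(-2\right)} - -228 = \frac{1}{-1 - 4} + 228 = \frac{1}{-5} + 228 = - \frac{1}{5} + 228 = \frac{1139}{5}$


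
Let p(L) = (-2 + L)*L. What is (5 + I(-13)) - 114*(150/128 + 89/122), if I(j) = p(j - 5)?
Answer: 289369/1952 ≈ 148.24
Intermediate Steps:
p(L) = L*(-2 + L)
I(j) = (-7 + j)*(-5 + j) (I(j) = (j - 5)*(-2 + (j - 5)) = (-5 + j)*(-2 + (-5 + j)) = (-5 + j)*(-7 + j) = (-7 + j)*(-5 + j))
(5 + I(-13)) - 114*(150/128 + 89/122) = (5 + (-7 - 13)*(-5 - 13)) - 114*(150/128 + 89/122) = (5 - 20*(-18)) - 114*(150*(1/128) + 89*(1/122)) = (5 + 360) - 114*(75/64 + 89/122) = 365 - 114*7423/3904 = 365 - 423111/1952 = 289369/1952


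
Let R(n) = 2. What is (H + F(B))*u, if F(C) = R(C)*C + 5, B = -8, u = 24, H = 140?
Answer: 3096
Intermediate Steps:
F(C) = 5 + 2*C (F(C) = 2*C + 5 = 5 + 2*C)
(H + F(B))*u = (140 + (5 + 2*(-8)))*24 = (140 + (5 - 16))*24 = (140 - 11)*24 = 129*24 = 3096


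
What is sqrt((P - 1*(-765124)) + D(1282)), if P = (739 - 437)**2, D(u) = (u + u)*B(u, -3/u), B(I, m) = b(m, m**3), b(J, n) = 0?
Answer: 2*sqrt(214082) ≈ 925.38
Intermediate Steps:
B(I, m) = 0
D(u) = 0 (D(u) = (u + u)*0 = (2*u)*0 = 0)
P = 91204 (P = 302**2 = 91204)
sqrt((P - 1*(-765124)) + D(1282)) = sqrt((91204 - 1*(-765124)) + 0) = sqrt((91204 + 765124) + 0) = sqrt(856328 + 0) = sqrt(856328) = 2*sqrt(214082)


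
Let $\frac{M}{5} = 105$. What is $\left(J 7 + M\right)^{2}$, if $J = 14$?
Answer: $388129$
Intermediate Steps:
$M = 525$ ($M = 5 \cdot 105 = 525$)
$\left(J 7 + M\right)^{2} = \left(14 \cdot 7 + 525\right)^{2} = \left(98 + 525\right)^{2} = 623^{2} = 388129$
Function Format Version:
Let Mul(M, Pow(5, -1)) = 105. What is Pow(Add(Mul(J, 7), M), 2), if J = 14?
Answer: 388129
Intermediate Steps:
M = 525 (M = Mul(5, 105) = 525)
Pow(Add(Mul(J, 7), M), 2) = Pow(Add(Mul(14, 7), 525), 2) = Pow(Add(98, 525), 2) = Pow(623, 2) = 388129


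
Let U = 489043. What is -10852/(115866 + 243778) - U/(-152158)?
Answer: 43557540519/13680677938 ≈ 3.1839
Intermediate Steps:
-10852/(115866 + 243778) - U/(-152158) = -10852/(115866 + 243778) - 1*489043/(-152158) = -10852/359644 - 489043*(-1/152158) = -10852*1/359644 + 489043/152158 = -2713/89911 + 489043/152158 = 43557540519/13680677938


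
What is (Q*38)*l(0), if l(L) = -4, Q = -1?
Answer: 152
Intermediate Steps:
(Q*38)*l(0) = -1*38*(-4) = -38*(-4) = 152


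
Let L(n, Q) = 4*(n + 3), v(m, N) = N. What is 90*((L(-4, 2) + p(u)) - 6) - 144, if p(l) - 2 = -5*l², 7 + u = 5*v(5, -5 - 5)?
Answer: -1462914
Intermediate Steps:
u = -57 (u = -7 + 5*(-5 - 5) = -7 + 5*(-10) = -7 - 50 = -57)
p(l) = 2 - 5*l²
L(n, Q) = 12 + 4*n (L(n, Q) = 4*(3 + n) = 12 + 4*n)
90*((L(-4, 2) + p(u)) - 6) - 144 = 90*(((12 + 4*(-4)) + (2 - 5*(-57)²)) - 6) - 144 = 90*(((12 - 16) + (2 - 5*3249)) - 6) - 144 = 90*((-4 + (2 - 16245)) - 6) - 144 = 90*((-4 - 16243) - 6) - 144 = 90*(-16247 - 6) - 144 = 90*(-16253) - 144 = -1462770 - 144 = -1462914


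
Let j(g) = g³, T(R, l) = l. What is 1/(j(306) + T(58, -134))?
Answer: 1/28652482 ≈ 3.4901e-8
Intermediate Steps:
1/(j(306) + T(58, -134)) = 1/(306³ - 134) = 1/(28652616 - 134) = 1/28652482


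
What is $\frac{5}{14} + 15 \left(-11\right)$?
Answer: $- \frac{2305}{14} \approx -164.64$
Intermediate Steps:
$\frac{5}{14} + 15 \left(-11\right) = 5 \cdot \frac{1}{14} - 165 = \frac{5}{14} - 165 = - \frac{2305}{14}$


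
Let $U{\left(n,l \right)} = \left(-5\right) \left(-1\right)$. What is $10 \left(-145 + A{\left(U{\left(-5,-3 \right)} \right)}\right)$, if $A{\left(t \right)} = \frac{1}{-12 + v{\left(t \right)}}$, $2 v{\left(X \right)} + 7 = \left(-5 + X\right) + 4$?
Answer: $- \frac{39170}{27} \approx -1450.7$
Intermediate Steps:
$U{\left(n,l \right)} = 5$
$v{\left(X \right)} = -4 + \frac{X}{2}$ ($v{\left(X \right)} = - \frac{7}{2} + \frac{\left(-5 + X\right) + 4}{2} = - \frac{7}{2} + \frac{-1 + X}{2} = - \frac{7}{2} + \left(- \frac{1}{2} + \frac{X}{2}\right) = -4 + \frac{X}{2}$)
$A{\left(t \right)} = \frac{1}{-16 + \frac{t}{2}}$ ($A{\left(t \right)} = \frac{1}{-12 + \left(-4 + \frac{t}{2}\right)} = \frac{1}{-16 + \frac{t}{2}}$)
$10 \left(-145 + A{\left(U{\left(-5,-3 \right)} \right)}\right) = 10 \left(-145 + \frac{2}{-32 + 5}\right) = 10 \left(-145 + \frac{2}{-27}\right) = 10 \left(-145 + 2 \left(- \frac{1}{27}\right)\right) = 10 \left(-145 - \frac{2}{27}\right) = 10 \left(- \frac{3917}{27}\right) = - \frac{39170}{27}$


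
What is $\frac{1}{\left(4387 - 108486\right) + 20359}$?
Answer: $- \frac{1}{83740} \approx -1.1942 \cdot 10^{-5}$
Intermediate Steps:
$\frac{1}{\left(4387 - 108486\right) + 20359} = \frac{1}{-104099 + 20359} = \frac{1}{-83740} = - \frac{1}{83740}$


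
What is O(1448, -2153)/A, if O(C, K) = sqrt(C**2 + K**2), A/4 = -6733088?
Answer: -sqrt(6732113)/26932352 ≈ -9.6339e-5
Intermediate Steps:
A = -26932352 (A = 4*(-6733088) = -26932352)
O(1448, -2153)/A = sqrt(1448**2 + (-2153)**2)/(-26932352) = sqrt(2096704 + 4635409)*(-1/26932352) = sqrt(6732113)*(-1/26932352) = -sqrt(6732113)/26932352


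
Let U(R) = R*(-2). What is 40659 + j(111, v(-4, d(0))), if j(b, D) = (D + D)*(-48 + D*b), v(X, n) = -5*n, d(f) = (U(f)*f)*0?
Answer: 40659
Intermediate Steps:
U(R) = -2*R
d(f) = 0 (d(f) = ((-2*f)*f)*0 = -2*f²*0 = 0)
j(b, D) = 2*D*(-48 + D*b) (j(b, D) = (2*D)*(-48 + D*b) = 2*D*(-48 + D*b))
40659 + j(111, v(-4, d(0))) = 40659 + 2*(-5*0)*(-48 - 5*0*111) = 40659 + 2*0*(-48 + 0*111) = 40659 + 2*0*(-48 + 0) = 40659 + 2*0*(-48) = 40659 + 0 = 40659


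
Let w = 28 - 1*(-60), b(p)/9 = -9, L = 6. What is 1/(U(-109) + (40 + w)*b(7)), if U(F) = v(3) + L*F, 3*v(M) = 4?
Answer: -3/33062 ≈ -9.0739e-5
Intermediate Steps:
b(p) = -81 (b(p) = 9*(-9) = -81)
v(M) = 4/3 (v(M) = (⅓)*4 = 4/3)
w = 88 (w = 28 + 60 = 88)
U(F) = 4/3 + 6*F
1/(U(-109) + (40 + w)*b(7)) = 1/((4/3 + 6*(-109)) + (40 + 88)*(-81)) = 1/((4/3 - 654) + 128*(-81)) = 1/(-1958/3 - 10368) = 1/(-33062/3) = -3/33062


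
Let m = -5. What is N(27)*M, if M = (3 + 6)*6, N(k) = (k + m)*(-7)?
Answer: -8316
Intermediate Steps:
N(k) = 35 - 7*k (N(k) = (k - 5)*(-7) = (-5 + k)*(-7) = 35 - 7*k)
M = 54 (M = 9*6 = 54)
N(27)*M = (35 - 7*27)*54 = (35 - 189)*54 = -154*54 = -8316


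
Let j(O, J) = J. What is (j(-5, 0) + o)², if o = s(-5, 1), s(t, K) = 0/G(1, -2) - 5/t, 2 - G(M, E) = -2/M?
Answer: 1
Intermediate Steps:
G(M, E) = 2 + 2/M (G(M, E) = 2 - (-2)/M = 2 + 2/M)
s(t, K) = -5/t (s(t, K) = 0/(2 + 2/1) - 5/t = 0/(2 + 2*1) - 5/t = 0/(2 + 2) - 5/t = 0/4 - 5/t = 0*(¼) - 5/t = 0 - 5/t = -5/t)
o = 1 (o = -5/(-5) = -5*(-⅕) = 1)
(j(-5, 0) + o)² = (0 + 1)² = 1² = 1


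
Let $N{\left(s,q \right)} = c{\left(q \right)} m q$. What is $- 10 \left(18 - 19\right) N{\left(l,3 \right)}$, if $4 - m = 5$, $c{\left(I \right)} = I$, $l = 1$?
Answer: $-90$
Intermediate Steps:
$m = -1$ ($m = 4 - 5 = -1$)
$N{\left(s,q \right)} = - q^{2}$ ($N{\left(s,q \right)} = q \left(-1\right) q = - q q = - q^{2}$)
$- 10 \left(18 - 19\right) N{\left(l,3 \right)} = - 10 \left(18 - 19\right) \left(- 3^{2}\right) = - 10 \left(18 - 19\right) \left(\left(-1\right) 9\right) = \left(-10\right) \left(-1\right) \left(-9\right) = 10 \left(-9\right) = -90$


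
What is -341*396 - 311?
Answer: -135347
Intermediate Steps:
-341*396 - 311 = -135036 - 311 = -135347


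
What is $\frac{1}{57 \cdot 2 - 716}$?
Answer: $- \frac{1}{602} \approx -0.0016611$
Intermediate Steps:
$\frac{1}{57 \cdot 2 - 716} = \frac{1}{114 - 716} = \frac{1}{-602} = - \frac{1}{602}$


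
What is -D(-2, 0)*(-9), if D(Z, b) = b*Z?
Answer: 0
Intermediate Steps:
D(Z, b) = Z*b
-D(-2, 0)*(-9) = -(-2)*0*(-9) = -1*0*(-9) = 0*(-9) = 0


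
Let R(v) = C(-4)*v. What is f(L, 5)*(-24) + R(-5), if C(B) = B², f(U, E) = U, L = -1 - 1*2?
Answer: -8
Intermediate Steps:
L = -3 (L = -1 - 2 = -3)
R(v) = 16*v (R(v) = (-4)²*v = 16*v)
f(L, 5)*(-24) + R(-5) = -3*(-24) + 16*(-5) = 72 - 80 = -8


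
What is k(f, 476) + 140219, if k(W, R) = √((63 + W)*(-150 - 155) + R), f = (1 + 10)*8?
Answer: 140219 + I*√45579 ≈ 1.4022e+5 + 213.49*I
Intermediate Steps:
f = 88 (f = 11*8 = 88)
k(W, R) = √(-19215 + R - 305*W) (k(W, R) = √((63 + W)*(-305) + R) = √((-19215 - 305*W) + R) = √(-19215 + R - 305*W))
k(f, 476) + 140219 = √(-19215 + 476 - 305*88) + 140219 = √(-19215 + 476 - 26840) + 140219 = √(-45579) + 140219 = I*√45579 + 140219 = 140219 + I*√45579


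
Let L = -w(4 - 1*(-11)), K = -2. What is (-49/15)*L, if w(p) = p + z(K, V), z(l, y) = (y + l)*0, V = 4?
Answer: 49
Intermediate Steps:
z(l, y) = 0 (z(l, y) = (l + y)*0 = 0)
w(p) = p (w(p) = p + 0 = p)
L = -15 (L = -(4 - 1*(-11)) = -(4 + 11) = -1*15 = -15)
(-49/15)*L = -49/15*(-15) = 49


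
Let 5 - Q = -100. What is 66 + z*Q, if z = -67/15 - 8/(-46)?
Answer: -8849/23 ≈ -384.74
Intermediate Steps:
Q = 105 (Q = 5 - 1*(-100) = 5 + 100 = 105)
z = -1481/345 (z = -67*1/15 - 8*(-1/46) = -67/15 + 4/23 = -1481/345 ≈ -4.2928)
66 + z*Q = 66 - 1481/345*105 = 66 - 10367/23 = -8849/23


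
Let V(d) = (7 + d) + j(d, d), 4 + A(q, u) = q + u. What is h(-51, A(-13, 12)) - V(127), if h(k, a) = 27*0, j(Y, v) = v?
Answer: -261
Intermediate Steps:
A(q, u) = -4 + q + u (A(q, u) = -4 + (q + u) = -4 + q + u)
h(k, a) = 0
V(d) = 7 + 2*d (V(d) = (7 + d) + d = 7 + 2*d)
h(-51, A(-13, 12)) - V(127) = 0 - (7 + 2*127) = 0 - (7 + 254) = 0 - 1*261 = 0 - 261 = -261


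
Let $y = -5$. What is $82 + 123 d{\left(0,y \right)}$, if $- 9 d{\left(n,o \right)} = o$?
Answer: $\frac{451}{3} \approx 150.33$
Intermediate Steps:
$d{\left(n,o \right)} = - \frac{o}{9}$
$82 + 123 d{\left(0,y \right)} = 82 + 123 \left(\left(- \frac{1}{9}\right) \left(-5\right)\right) = 82 + 123 \cdot \frac{5}{9} = 82 + \frac{205}{3} = \frac{451}{3}$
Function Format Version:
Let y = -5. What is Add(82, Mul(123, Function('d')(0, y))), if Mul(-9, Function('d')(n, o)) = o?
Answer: Rational(451, 3) ≈ 150.33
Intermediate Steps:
Function('d')(n, o) = Mul(Rational(-1, 9), o)
Add(82, Mul(123, Function('d')(0, y))) = Add(82, Mul(123, Mul(Rational(-1, 9), -5))) = Add(82, Mul(123, Rational(5, 9))) = Add(82, Rational(205, 3)) = Rational(451, 3)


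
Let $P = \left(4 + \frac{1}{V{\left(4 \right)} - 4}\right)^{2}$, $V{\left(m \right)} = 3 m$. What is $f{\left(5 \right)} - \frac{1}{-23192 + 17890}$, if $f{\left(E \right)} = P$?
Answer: $\frac{2886971}{169664} \approx 17.016$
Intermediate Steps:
$P = \frac{1089}{64}$ ($P = \left(4 + \frac{1}{3 \cdot 4 - 4}\right)^{2} = \left(4 + \frac{1}{12 - 4}\right)^{2} = \left(4 + \frac{1}{8}\right)^{2} = \left(\frac{33}{8}\right)^{2} = \frac{1089}{64} \approx 17.016$)
$f{\left(E \right)} = \frac{1089}{64}$
$f{\left(5 \right)} - \frac{1}{-23192 + 17890} = \frac{1089}{64} - \frac{1}{-23192 + 17890} = \frac{1089}{64} - \frac{1}{-5302} = \frac{1089}{64} - - \frac{1}{5302} = \frac{1089}{64} + \frac{1}{5302} = \frac{2886971}{169664}$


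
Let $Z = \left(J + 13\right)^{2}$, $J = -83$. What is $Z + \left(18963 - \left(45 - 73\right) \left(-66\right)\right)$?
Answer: $22015$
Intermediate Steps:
$Z = 4900$ ($Z = \left(-83 + 13\right)^{2} = \left(-70\right)^{2} = 4900$)
$Z + \left(18963 - \left(45 - 73\right) \left(-66\right)\right) = 4900 + \left(18963 - \left(45 - 73\right) \left(-66\right)\right) = 4900 + \left(18963 - \left(-28\right) \left(-66\right)\right) = 4900 + \left(18963 - 1848\right) = 4900 + 17115 = 22015$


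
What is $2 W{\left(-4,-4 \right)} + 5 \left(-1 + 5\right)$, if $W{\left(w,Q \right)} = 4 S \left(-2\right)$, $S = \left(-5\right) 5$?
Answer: $420$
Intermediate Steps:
$S = -25$
$W{\left(w,Q \right)} = 200$ ($W{\left(w,Q \right)} = 4 \left(-25\right) \left(-2\right) = \left(-100\right) \left(-2\right) = 200$)
$2 W{\left(-4,-4 \right)} + 5 \left(-1 + 5\right) = 2 \cdot 200 + 5 \left(-1 + 5\right) = 400 + 5 \cdot 4 = 400 + 20 = 420$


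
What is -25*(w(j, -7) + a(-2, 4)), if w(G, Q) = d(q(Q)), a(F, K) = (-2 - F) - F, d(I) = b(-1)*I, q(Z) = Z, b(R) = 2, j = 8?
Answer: 300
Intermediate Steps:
d(I) = 2*I
a(F, K) = -2 - 2*F
w(G, Q) = 2*Q
-25*(w(j, -7) + a(-2, 4)) = -25*(2*(-7) + (-2 - 2*(-2))) = -25*(-14 + (-2 + 4)) = -25*(-14 + 2) = -25*(-12) = 300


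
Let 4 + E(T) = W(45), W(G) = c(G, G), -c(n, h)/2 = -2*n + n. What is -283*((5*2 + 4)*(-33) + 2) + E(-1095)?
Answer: 130266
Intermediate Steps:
c(n, h) = 2*n (c(n, h) = -2*(-2*n + n) = -(-2)*n = 2*n)
W(G) = 2*G
E(T) = 86 (E(T) = -4 + 2*45 = -4 + 90 = 86)
-283*((5*2 + 4)*(-33) + 2) + E(-1095) = -283*((5*2 + 4)*(-33) + 2) + 86 = -283*((10 + 4)*(-33) + 2) + 86 = -283*(14*(-33) + 2) + 86 = -283*(-462 + 2) + 86 = -283*(-460) + 86 = 130180 + 86 = 130266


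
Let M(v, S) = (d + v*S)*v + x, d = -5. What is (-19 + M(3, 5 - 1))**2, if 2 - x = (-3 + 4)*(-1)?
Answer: 25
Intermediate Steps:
x = 3 (x = 2 - (-3 + 4)*(-1) = 2 - (-1) = 2 - 1*(-1) = 2 + 1 = 3)
M(v, S) = 3 + v*(-5 + S*v) (M(v, S) = (-5 + v*S)*v + 3 = (-5 + S*v)*v + 3 = v*(-5 + S*v) + 3 = 3 + v*(-5 + S*v))
(-19 + M(3, 5 - 1))**2 = (-19 + (3 - 5*3 + (5 - 1)*3**2))**2 = (-19 + (3 - 15 + 4*9))**2 = (-19 + (3 - 15 + 36))**2 = (-19 + 24)**2 = 5**2 = 25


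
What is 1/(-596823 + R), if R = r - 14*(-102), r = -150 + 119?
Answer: -1/595426 ≈ -1.6795e-6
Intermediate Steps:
r = -31
R = 1397 (R = -31 - 14*(-102) = -31 + 1428 = 1397)
1/(-596823 + R) = 1/(-596823 + 1397) = 1/(-595426) = -1/595426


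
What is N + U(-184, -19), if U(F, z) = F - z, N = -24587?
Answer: -24752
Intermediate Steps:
N + U(-184, -19) = -24587 + (-184 - 1*(-19)) = -24587 + (-184 + 19) = -24587 - 165 = -24752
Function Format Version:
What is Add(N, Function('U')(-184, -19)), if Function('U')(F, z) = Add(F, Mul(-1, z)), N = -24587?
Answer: -24752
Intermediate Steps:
Add(N, Function('U')(-184, -19)) = Add(-24587, Add(-184, Mul(-1, -19))) = Add(-24587, Add(-184, 19)) = Add(-24587, -165) = -24752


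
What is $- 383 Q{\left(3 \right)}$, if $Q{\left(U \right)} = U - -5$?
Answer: $-3064$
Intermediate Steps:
$Q{\left(U \right)} = 5 + U$ ($Q{\left(U \right)} = U + 5 = 5 + U$)
$- 383 Q{\left(3 \right)} = - 383 \left(5 + 3\right) = \left(-383\right) 8 = -3064$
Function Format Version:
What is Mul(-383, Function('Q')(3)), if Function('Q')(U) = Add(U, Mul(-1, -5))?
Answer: -3064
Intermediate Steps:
Function('Q')(U) = Add(5, U) (Function('Q')(U) = Add(U, 5) = Add(5, U))
Mul(-383, Function('Q')(3)) = Mul(-383, Add(5, 3)) = Mul(-383, 8) = -3064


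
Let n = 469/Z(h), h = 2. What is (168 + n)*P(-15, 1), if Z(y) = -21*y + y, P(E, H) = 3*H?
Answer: 18753/40 ≈ 468.83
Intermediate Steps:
Z(y) = -20*y
n = -469/40 (n = 469/((-20*2)) = 469/(-40) = 469*(-1/40) = -469/40 ≈ -11.725)
(168 + n)*P(-15, 1) = (168 - 469/40)*(3*1) = (6251/40)*3 = 18753/40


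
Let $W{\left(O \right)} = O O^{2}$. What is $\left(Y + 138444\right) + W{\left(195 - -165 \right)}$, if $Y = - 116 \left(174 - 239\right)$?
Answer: $46801984$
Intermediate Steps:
$W{\left(O \right)} = O^{3}$
$Y = 7540$ ($Y = \left(-116\right) \left(-65\right) = 7540$)
$\left(Y + 138444\right) + W{\left(195 - -165 \right)} = \left(7540 + 138444\right) + \left(195 - -165\right)^{3} = 145984 + \left(195 + 165\right)^{3} = 145984 + 360^{3} = 145984 + 46656000 = 46801984$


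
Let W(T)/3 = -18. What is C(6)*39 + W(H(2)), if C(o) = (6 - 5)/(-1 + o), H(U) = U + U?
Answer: -231/5 ≈ -46.200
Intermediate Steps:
H(U) = 2*U
W(T) = -54 (W(T) = 3*(-18) = -54)
C(o) = 1/(-1 + o)
C(6)*39 + W(H(2)) = 39/(-1 + 6) - 54 = 39/5 - 54 = -231/5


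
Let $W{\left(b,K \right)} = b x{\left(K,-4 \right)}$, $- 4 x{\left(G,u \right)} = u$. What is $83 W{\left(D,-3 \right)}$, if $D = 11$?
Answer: $913$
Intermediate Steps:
$x{\left(G,u \right)} = - \frac{u}{4}$
$W{\left(b,K \right)} = b$ ($W{\left(b,K \right)} = b \left(\left(- \frac{1}{4}\right) \left(-4\right)\right) = b 1 = b$)
$83 W{\left(D,-3 \right)} = 83 \cdot 11 = 913$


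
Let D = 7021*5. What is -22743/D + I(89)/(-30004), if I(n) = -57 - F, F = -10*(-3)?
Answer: -97046691/150470060 ≈ -0.64496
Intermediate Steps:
F = 30
I(n) = -87 (I(n) = -57 - 1*30 = -57 - 30 = -87)
D = 35105
-22743/D + I(89)/(-30004) = -22743/35105 - 87/(-30004) = -22743*1/35105 - 87*(-1/30004) = -3249/5015 + 87/30004 = -97046691/150470060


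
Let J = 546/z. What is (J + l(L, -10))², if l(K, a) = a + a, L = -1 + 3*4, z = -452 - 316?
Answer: 7027801/16384 ≈ 428.94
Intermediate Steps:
z = -768
L = 11 (L = -1 + 12 = 11)
J = -91/128 (J = 546/(-768) = 546*(-1/768) = -91/128 ≈ -0.71094)
l(K, a) = 2*a
(J + l(L, -10))² = (-91/128 + 2*(-10))² = (-91/128 - 20)² = (-2651/128)² = 7027801/16384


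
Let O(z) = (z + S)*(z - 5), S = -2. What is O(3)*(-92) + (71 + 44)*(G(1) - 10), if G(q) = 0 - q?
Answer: -1081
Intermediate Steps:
G(q) = -q
O(z) = (-5 + z)*(-2 + z) (O(z) = (z - 2)*(z - 5) = (-2 + z)*(-5 + z) = (-5 + z)*(-2 + z))
O(3)*(-92) + (71 + 44)*(G(1) - 10) = (10 + 3**2 - 7*3)*(-92) + (71 + 44)*(-1*1 - 10) = (10 + 9 - 21)*(-92) + 115*(-1 - 10) = -2*(-92) + 115*(-11) = 184 - 1265 = -1081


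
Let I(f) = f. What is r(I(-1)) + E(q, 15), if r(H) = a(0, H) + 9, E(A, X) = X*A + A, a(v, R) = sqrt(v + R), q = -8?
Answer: -119 + I ≈ -119.0 + 1.0*I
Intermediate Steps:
a(v, R) = sqrt(R + v)
E(A, X) = A + A*X (E(A, X) = A*X + A = A + A*X)
r(H) = 9 + sqrt(H) (r(H) = sqrt(H + 0) + 9 = sqrt(H) + 9 = 9 + sqrt(H))
r(I(-1)) + E(q, 15) = (9 + sqrt(-1)) - 8*(1 + 15) = (9 + I) - 8*16 = (9 + I) - 128 = -119 + I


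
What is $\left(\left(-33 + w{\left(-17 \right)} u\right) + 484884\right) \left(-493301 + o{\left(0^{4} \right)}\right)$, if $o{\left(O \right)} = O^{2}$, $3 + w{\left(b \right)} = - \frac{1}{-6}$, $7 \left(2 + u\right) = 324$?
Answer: $- \frac{5021427298036}{21} \approx -2.3912 \cdot 10^{11}$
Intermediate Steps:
$u = \frac{310}{7}$ ($u = -2 + \frac{1}{7} \cdot 324 = -2 + \frac{324}{7} = \frac{310}{7} \approx 44.286$)
$w{\left(b \right)} = - \frac{17}{6}$ ($w{\left(b \right)} = -3 - \frac{1}{-6} = -3 - - \frac{1}{6} = -3 + \frac{1}{6} = - \frac{17}{6}$)
$\left(\left(-33 + w{\left(-17 \right)} u\right) + 484884\right) \left(-493301 + o{\left(0^{4} \right)}\right) = \left(\left(-33 - \frac{2635}{21}\right) + 484884\right) \left(-493301 + \left(0^{4}\right)^{2}\right) = \left(\left(-33 - \frac{2635}{21}\right) + 484884\right) \left(-493301 + 0^{2}\right) = \left(- \frac{3328}{21} + 484884\right) \left(-493301 + 0\right) = \frac{10179236}{21} \left(-493301\right) = - \frac{5021427298036}{21}$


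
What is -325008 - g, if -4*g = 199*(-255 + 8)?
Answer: -1349185/4 ≈ -3.3730e+5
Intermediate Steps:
g = 49153/4 (g = -199*(-255 + 8)/4 = -199*(-247)/4 = -¼*(-49153) = 49153/4 ≈ 12288.)
-325008 - g = -325008 - 1*49153/4 = -325008 - 49153/4 = -1349185/4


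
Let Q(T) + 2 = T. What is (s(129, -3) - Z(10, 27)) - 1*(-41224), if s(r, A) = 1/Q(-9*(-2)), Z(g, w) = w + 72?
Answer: 658001/16 ≈ 41125.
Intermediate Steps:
Z(g, w) = 72 + w
Q(T) = -2 + T
s(r, A) = 1/16 (s(r, A) = 1/(-2 - 9*(-2)) = 1/(-2 + 18) = 1/16)
(s(129, -3) - Z(10, 27)) - 1*(-41224) = (1/16 - (72 + 27)) - 1*(-41224) = (1/16 - 1*99) + 41224 = (1/16 - 99) + 41224 = -1583/16 + 41224 = 658001/16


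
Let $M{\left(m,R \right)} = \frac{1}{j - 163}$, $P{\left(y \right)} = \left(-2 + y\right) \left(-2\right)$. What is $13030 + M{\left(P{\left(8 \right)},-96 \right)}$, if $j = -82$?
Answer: $\frac{3192349}{245} \approx 13030.0$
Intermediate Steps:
$P{\left(y \right)} = 4 - 2 y$
$M{\left(m,R \right)} = - \frac{1}{245}$ ($M{\left(m,R \right)} = \frac{1}{-82 - 163} = \frac{1}{-245} = - \frac{1}{245}$)
$13030 + M{\left(P{\left(8 \right)},-96 \right)} = 13030 - \frac{1}{245} = \frac{3192349}{245}$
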